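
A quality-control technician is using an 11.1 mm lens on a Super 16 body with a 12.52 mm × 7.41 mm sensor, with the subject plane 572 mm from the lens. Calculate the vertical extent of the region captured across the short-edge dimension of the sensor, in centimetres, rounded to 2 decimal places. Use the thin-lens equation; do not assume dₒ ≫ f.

Similar triangles through the lens centre give W/dₒ = h/dᵢ; with 1/f = 1/dₒ + 1/dᵢ this gives W = h·(dₒ − f)/f.
W = 7.41 mm × (572 − 11.1) / 11.1 = 7.41 × 50.5315 ≈ 374.439 mm = 37.4439 cm.

37.44 cm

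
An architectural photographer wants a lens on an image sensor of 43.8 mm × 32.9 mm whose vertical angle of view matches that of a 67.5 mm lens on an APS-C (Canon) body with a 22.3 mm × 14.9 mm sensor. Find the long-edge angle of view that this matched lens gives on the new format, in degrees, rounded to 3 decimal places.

16.718°

Equal vertical AOV ⇒ f₂ = f₁ · 32.9/14.9 = 67.5 × 2.20805 ≈ 149.0436 mm.
Long-edge AOV on the new format = 2·arctan(43.8 / (2 × 149.0436)) = 2·arctan(0.14694) ≈ 16.7181°.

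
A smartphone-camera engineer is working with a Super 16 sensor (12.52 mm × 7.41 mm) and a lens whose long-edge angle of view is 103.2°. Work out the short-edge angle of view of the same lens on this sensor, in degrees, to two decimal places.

From the long-edge AOV: f = 12.52 / (2·tan(51.6°)) = 12.52 / 2.52337 ≈ 4.9616 mm.
Short-edge AOV = 2·arctan(7.41 / (2 × 4.9616)) = 2·arctan(0.74673) ≈ 73.4998°.

73.50°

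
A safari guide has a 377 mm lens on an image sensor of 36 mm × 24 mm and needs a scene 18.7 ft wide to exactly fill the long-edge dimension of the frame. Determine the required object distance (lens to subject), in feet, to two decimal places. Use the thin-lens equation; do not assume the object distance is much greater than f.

W: 18.7 ft × 304.8 mm/ft = 5699.76 mm.
Magnification m = w/W = dᵢ/dₒ; combined with 1/f = 1/dₒ + 1/dᵢ this gives dₒ = f·(1 + W/w).
dₒ = 377 mm × (1 + 5699.76/36) = 377 × 159.3267 ≈ 60066.151 mm = 60066.151/304.8 ft = 197.067 ft.

197.07 ft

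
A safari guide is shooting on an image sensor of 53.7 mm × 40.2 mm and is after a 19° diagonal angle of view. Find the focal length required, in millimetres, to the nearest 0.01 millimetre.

200.43 mm

Sensor diagonal = √(53.7² + 40.2²) = √4499.7300 ≈ 67.0800 mm.
From α = 2·arctan(d/2f) we get f = d / (2·tan(α/2)).
With d = 67.0800 mm and α/2 = 9.5°, tan(α/2) ≈ 0.16734, so f ≈ 67.0800 / 0.33469 ≈ 200.4272 mm.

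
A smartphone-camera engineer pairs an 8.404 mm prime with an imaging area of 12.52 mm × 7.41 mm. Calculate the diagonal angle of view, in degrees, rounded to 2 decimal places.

Sensor diagonal = √(12.52² + 7.41²) = √211.6585 ≈ 14.5485 mm.
Angle of view α = 2·arctan(d/2f) with d = 14.5485 mm and f = 8.404 mm.
d/2f = 0.86557; arctan(0.86557) ≈ 40.8785°, so α ≈ 81.7569°.

81.76°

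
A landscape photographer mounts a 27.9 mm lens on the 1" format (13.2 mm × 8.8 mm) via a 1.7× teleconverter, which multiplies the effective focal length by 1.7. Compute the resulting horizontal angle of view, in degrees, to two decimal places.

15.84°

Effective focal length f = 27.9 × 1.7 = 47.43 mm.
α = 2·arctan(13.2 / (2 × 47.43)) = 2·arctan(0.13915) ≈ 15.8440°.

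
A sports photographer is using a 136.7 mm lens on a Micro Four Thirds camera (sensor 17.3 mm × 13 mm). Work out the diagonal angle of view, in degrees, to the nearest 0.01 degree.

Sensor diagonal = √(17.3² + 13²) = √468.2900 ≈ 21.6400 mm.
Angle of view α = 2·arctan(d/2f) with d = 21.6400 mm and f = 136.7 mm.
d/2f = 0.07915; arctan(0.07915) ≈ 4.5256°, so α ≈ 9.0512°.

9.05°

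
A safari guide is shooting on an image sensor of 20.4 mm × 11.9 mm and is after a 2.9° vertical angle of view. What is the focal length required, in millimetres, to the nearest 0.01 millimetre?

From α = 2·arctan(h/2f) we get f = h / (2·tan(α/2)).
With h = 11.9 mm and α/2 = 1.45°, tan(α/2) ≈ 0.02531, so f ≈ 11.9 / 0.05063 ≈ 235.0601 mm.

235.06 mm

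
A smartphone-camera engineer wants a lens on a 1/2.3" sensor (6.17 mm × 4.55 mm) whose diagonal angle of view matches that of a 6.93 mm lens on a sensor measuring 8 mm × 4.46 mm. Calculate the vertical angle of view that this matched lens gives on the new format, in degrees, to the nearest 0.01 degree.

Sensor diagonal = √(8² + 4.46²) = √83.8916 ≈ 9.1592 mm.
Sensor diagonal = √(6.17² + 4.55²) = √58.7714 ≈ 7.6663 mm.
Equal diagonal AOV ⇒ f₂ = f₁ · 7.6663/9.1592 = 6.93 × 0.83700 ≈ 5.8004 mm.
Vertical AOV on the new format = 2·arctan(4.55 / (2 × 5.8004)) = 2·arctan(0.39222) ≈ 42.8317°.

42.83°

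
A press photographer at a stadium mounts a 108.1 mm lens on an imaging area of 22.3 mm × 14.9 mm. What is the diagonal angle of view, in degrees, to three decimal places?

Sensor diagonal = √(22.3² + 14.9²) = √719.3000 ≈ 26.8198 mm.
Angle of view α = 2·arctan(d/2f) with d = 26.8198 mm and f = 108.1 mm.
d/2f = 0.12405; arctan(0.12405) ≈ 7.0715°, so α ≈ 14.1429°.

14.143°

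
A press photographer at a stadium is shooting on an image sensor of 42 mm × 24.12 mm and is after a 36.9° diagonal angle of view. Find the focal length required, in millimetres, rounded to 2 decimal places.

Sensor diagonal = √(42² + 24.12²) = √2345.7744 ≈ 48.4332 mm.
From α = 2·arctan(d/2f) we get f = d / (2·tan(α/2)).
With d = 48.4332 mm and α/2 = 18.45°, tan(α/2) ≈ 0.33363, so f ≈ 48.4332 / 0.66725 ≈ 72.5862 mm.

72.59 mm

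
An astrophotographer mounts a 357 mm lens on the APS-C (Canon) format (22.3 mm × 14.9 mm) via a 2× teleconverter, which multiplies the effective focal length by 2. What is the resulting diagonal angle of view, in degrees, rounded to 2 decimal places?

2.15°

Effective focal length f = 357 × 2 = 714 mm.
Sensor diagonal = √(22.3² + 14.9²) = √719.3000 ≈ 26.8198 mm.
α = 2·arctan(26.820 / (2 × 714)) = 2·arctan(0.01878) ≈ 2.1519°.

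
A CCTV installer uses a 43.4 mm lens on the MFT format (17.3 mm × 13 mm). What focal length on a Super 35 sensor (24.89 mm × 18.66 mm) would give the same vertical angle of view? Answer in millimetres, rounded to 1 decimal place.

62.3 mm

Equal angle of view means equal height/f ratio, so f₂ = f₁ · (height₂/height₁) = 43.4 × 18.66/13.
f₂ = 43.4 × 1.43538 ≈ 62.296 mm.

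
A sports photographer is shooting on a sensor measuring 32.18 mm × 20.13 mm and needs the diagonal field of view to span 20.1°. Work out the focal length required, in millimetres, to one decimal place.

107.1 mm

Sensor diagonal = √(32.18² + 20.13²) = √1440.7693 ≈ 37.9575 mm.
From α = 2·arctan(d/2f) we get f = d / (2·tan(α/2)).
With d = 37.9575 mm and α/2 = 10.05°, tan(α/2) ≈ 0.17723, so f ≈ 37.9575 / 0.35445 ≈ 107.0872 mm.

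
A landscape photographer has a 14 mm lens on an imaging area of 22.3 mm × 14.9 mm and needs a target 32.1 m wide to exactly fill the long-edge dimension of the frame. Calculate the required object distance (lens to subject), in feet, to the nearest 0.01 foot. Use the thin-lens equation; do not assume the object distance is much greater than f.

W: 32.1 m = 32100 mm.
Magnification m = w/W = dᵢ/dₒ; combined with 1/f = 1/dₒ + 1/dᵢ this gives dₒ = f·(1 + W/w).
dₒ = 14 mm × (1 + 32100/22.3) = 14 × 1440.4619 ≈ 20166.466 mm = 20166.466/304.8 ft = 66.1629 ft.

66.16 ft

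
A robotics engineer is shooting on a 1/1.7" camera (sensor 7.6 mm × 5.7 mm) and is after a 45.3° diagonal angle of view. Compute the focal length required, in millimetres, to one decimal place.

11.4 mm

Sensor diagonal = √(7.6² + 5.7²) = √90.2500 ≈ 9.5000 mm.
From α = 2·arctan(d/2f) we get f = d / (2·tan(α/2)).
With d = 9.5000 mm and α/2 = 22.65°, tan(α/2) ≈ 0.41728, so f ≈ 9.5000 / 0.83457 ≈ 11.3831 mm.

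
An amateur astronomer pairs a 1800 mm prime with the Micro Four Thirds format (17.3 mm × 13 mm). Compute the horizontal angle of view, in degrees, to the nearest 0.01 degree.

0.55°

Angle of view α = 2·arctan(w/2f) with w = 17.3 mm and f = 1800 mm.
w/2f = 0.00481; arctan(0.00481) ≈ 0.2753°, so α ≈ 0.5507°.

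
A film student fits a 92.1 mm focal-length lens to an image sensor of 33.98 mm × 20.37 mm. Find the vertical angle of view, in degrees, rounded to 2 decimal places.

Angle of view α = 2·arctan(h/2f) with h = 20.37 mm and f = 92.1 mm.
h/2f = 0.11059; arctan(0.11059) ≈ 6.3105°, so α ≈ 12.6210°.

12.62°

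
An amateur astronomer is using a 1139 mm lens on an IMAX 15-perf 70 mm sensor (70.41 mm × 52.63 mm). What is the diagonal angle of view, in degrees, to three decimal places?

4.420°

Sensor diagonal = √(70.41² + 52.63²) = √7727.4850 ≈ 87.9061 mm.
Angle of view α = 2·arctan(d/2f) with d = 87.9061 mm and f = 1139 mm.
d/2f = 0.03859; arctan(0.03859) ≈ 2.2099°, so α ≈ 4.4198°.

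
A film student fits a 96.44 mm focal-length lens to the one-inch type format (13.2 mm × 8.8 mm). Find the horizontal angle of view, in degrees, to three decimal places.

7.830°

Angle of view α = 2·arctan(w/2f) with w = 13.2 mm and f = 96.44 mm.
w/2f = 0.06844; arctan(0.06844) ≈ 3.9150°, so α ≈ 7.8300°.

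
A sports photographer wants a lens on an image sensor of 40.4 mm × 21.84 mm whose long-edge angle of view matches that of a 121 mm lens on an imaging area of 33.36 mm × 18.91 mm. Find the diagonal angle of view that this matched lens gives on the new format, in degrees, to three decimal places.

Equal long-edge AOV ⇒ f₂ = f₁ · 40.4/33.36 = 121 × 1.21103 ≈ 146.5348 mm.
Sensor diagonal = √(40.4² + 21.84²) = √2109.1456 ≈ 45.9254 mm.
Diagonal AOV on the new format = 2·arctan(45.9254 / (2 × 146.5348)) = 2·arctan(0.15670) ≈ 17.8122°.

17.812°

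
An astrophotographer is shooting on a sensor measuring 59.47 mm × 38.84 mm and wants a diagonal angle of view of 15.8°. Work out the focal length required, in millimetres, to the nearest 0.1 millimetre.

Sensor diagonal = √(59.47² + 38.84²) = √5045.2265 ≈ 71.0298 mm.
From α = 2·arctan(d/2f) we get f = d / (2·tan(α/2)).
With d = 71.0298 mm and α/2 = 7.9°, tan(α/2) ≈ 0.13876, so f ≈ 71.0298 / 0.27752 ≈ 255.9419 mm.

255.9 mm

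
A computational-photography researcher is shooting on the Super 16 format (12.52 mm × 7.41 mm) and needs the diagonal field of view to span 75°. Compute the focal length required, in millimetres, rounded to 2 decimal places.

Sensor diagonal = √(12.52² + 7.41²) = √211.6585 ≈ 14.5485 mm.
From α = 2·arctan(d/2f) we get f = d / (2·tan(α/2)).
With d = 14.5485 mm and α/2 = 37.5°, tan(α/2) ≈ 0.76733, so f ≈ 14.5485 / 1.53465 ≈ 9.4800 mm.

9.48 mm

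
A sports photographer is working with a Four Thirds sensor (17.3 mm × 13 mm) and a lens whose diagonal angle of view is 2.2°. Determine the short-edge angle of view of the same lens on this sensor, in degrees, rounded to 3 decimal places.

Sensor diagonal = √(17.3² + 13²) = √468.2900 ≈ 21.6400 mm.
From the diagonal AOV: f = 21.6400 / (2·tan(1.1°)) = 21.6400 / 0.03840 ≈ 563.5131 mm.
Short-edge AOV = 2·arctan(13 / (2 × 563.5131)) = 2·arctan(0.01153) ≈ 1.3217°.

1.322°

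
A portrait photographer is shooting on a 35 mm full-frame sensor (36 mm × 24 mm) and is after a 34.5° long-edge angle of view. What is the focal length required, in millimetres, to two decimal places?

From α = 2·arctan(w/2f) we get f = w / (2·tan(α/2)).
With w = 36 mm and α/2 = 17.25°, tan(α/2) ≈ 0.31051, so f ≈ 36 / 0.62102 ≈ 57.9695 mm.

57.97 mm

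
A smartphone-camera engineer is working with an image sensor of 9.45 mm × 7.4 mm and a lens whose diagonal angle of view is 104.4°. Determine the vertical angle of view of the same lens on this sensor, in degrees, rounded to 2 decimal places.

76.96°

Sensor diagonal = √(9.45² + 7.4²) = √144.0625 ≈ 12.0026 mm.
From the diagonal AOV: f = 12.0026 / (2·tan(52.2°)) = 12.0026 / 2.57838 ≈ 4.6551 mm.
Vertical AOV = 2·arctan(7.4 / (2 × 4.6551)) = 2·arctan(0.79483) ≈ 76.9574°.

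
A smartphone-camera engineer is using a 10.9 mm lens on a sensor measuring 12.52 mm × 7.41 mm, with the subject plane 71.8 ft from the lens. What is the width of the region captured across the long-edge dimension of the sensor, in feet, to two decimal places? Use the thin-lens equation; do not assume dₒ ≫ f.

dₒ: 71.8 ft × 304.8 mm/ft = 21884.64 mm.
Similar triangles through the lens centre give W/dₒ = w/dᵢ; with 1/f = 1/dₒ + 1/dᵢ this gives W = w·(dₒ − f)/f.
W = 12.52 mm × (21884.6 − 10.9) / 10.9 = 12.52 × 2006.7651 ≈ 25124.699 mm = 25124.699/304.8 ft = 82.4301 ft.

82.43 ft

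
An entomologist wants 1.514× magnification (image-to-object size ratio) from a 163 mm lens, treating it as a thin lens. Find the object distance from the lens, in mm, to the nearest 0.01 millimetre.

With m = dᵢ/dₒ and 1/f = 1/dₒ + 1/dᵢ, substituting dᵢ = m·dₒ gives 1/f = (1 + 1/m)/dₒ, hence dₒ = f·(1 + 1/m).
dₒ = 163 × (1 + 1/1.514) = 163 × 1.66050 ≈ 270.662 mm.

270.66 mm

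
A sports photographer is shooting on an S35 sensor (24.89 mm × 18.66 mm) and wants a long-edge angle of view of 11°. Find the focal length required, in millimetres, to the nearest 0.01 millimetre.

129.25 mm

From α = 2·arctan(w/2f) we get f = w / (2·tan(α/2)).
With w = 24.89 mm and α/2 = 5.5°, tan(α/2) ≈ 0.09629, so f ≈ 24.89 / 0.19258 ≈ 129.2463 mm.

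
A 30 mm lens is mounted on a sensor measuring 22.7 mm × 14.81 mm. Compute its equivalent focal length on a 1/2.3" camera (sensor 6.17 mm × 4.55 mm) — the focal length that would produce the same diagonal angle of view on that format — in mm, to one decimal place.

Sensor diagonal = √(22.7² + 14.81²) = √734.6261 ≈ 27.1040 mm.
Sensor diagonal = √(6.17² + 4.55²) = √58.7714 ≈ 7.6663 mm.
Equal angle of view means equal diagonal/f ratio, so f₂ = f₁ · (diagonal₂/diagonal₁) = 30 × 7.6663/27.1040.
f₂ = 30 × 0.28285 ≈ 8.485 mm.

8.5 mm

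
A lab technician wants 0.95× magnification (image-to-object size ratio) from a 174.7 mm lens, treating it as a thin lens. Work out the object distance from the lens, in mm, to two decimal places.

With m = dᵢ/dₒ and 1/f = 1/dₒ + 1/dᵢ, substituting dᵢ = m·dₒ gives 1/f = (1 + 1/m)/dₒ, hence dₒ = f·(1 + 1/m).
dₒ = 174.7 × (1 + 1/0.95) = 174.7 × 2.05263 ≈ 358.595 mm.

358.59 mm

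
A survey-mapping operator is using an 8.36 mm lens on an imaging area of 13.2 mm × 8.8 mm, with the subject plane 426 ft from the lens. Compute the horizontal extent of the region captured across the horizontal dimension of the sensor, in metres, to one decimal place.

dₒ: 426 ft × 304.8 mm/ft = 129844.80 mm.
Similar triangles through the lens centre give W/dₒ = w/dᵢ; with 1/f = 1/dₒ + 1/dᵢ this gives W = w·(dₒ − f)/f.
W = 13.2 mm × (129845 − 8.36) / 8.36 = 13.2 × 15530.6741 ≈ 205004.899 mm = 205.005 m.

205.0 m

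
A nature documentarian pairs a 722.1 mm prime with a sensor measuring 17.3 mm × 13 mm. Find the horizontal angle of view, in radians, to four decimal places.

Angle of view α = 2·arctan(w/2f) with w = 17.3 mm and f = 722.1 mm.
w/2f = 0.01198; arctan(0.01198) ≈ 0.0120 rad, so α ≈ 0.0240 rad.

0.0240 rad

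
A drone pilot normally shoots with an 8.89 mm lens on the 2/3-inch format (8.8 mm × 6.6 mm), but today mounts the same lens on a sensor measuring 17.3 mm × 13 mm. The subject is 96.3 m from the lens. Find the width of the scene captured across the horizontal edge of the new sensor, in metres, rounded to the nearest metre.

The focal length stays 8.89 mm; the relevant sensor dimension is now w = 17.3 mm. Object distance dₒ = 96.3 m = 96300 mm.
Thin-lens field width W = w·(dₒ − f)/f = 17.3 × (96300 − 8.89)/8.89 ≈ 187383.150 mm = 187.383 m.

187 m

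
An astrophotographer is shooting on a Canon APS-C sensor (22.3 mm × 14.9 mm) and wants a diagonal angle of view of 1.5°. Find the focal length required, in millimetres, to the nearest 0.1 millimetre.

Sensor diagonal = √(22.3² + 14.9²) = √719.3000 ≈ 26.8198 mm.
From α = 2·arctan(d/2f) we get f = d / (2·tan(α/2)).
With d = 26.8198 mm and α/2 = 0.75°, tan(α/2) ≈ 0.01309, so f ≈ 26.8198 / 0.02618 ≈ 1024.3812 mm.

1024.4 mm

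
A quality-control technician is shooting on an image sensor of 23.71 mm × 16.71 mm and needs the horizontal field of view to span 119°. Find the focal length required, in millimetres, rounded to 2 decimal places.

From α = 2·arctan(w/2f) we get f = w / (2·tan(α/2)).
With w = 23.71 mm and α/2 = 59.5°, tan(α/2) ≈ 1.69766, so f ≈ 23.71 / 3.39533 ≈ 6.9831 mm.

6.98 mm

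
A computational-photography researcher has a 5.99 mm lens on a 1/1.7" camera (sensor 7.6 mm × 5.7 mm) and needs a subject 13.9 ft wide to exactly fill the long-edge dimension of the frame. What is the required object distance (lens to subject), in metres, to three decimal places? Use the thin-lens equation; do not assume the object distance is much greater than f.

3.345 m

W: 13.9 ft × 304.8 mm/ft = 4236.72 mm.
Magnification m = w/W = dᵢ/dₒ; combined with 1/f = 1/dₒ + 1/dᵢ this gives dₒ = f·(1 + W/w).
dₒ = 5.99 mm × (1 + 4236.72/7.6) = 5.99 × 558.4631 ≈ 3345.194 mm = 3.34519 m.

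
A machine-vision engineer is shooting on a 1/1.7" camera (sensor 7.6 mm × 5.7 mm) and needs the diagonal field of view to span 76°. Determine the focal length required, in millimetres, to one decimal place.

6.1 mm

Sensor diagonal = √(7.6² + 5.7²) = √90.2500 ≈ 9.5000 mm.
From α = 2·arctan(d/2f) we get f = d / (2·tan(α/2)).
With d = 9.5000 mm and α/2 = 38°, tan(α/2) ≈ 0.78129, so f ≈ 9.5000 / 1.56257 ≈ 6.0797 mm.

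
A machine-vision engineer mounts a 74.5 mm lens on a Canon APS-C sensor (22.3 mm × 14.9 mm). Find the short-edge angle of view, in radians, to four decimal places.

0.1993 rad

Angle of view α = 2·arctan(h/2f) with h = 14.9 mm and f = 74.5 mm.
h/2f = 0.10000; arctan(0.10000) ≈ 0.0997 rad, so α ≈ 0.1993 rad.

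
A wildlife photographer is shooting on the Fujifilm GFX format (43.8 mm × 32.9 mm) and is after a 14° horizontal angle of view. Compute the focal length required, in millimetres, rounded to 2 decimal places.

178.36 mm

From α = 2·arctan(w/2f) we get f = w / (2·tan(α/2)).
With w = 43.8 mm and α/2 = 7°, tan(α/2) ≈ 0.12278, so f ≈ 43.8 / 0.24557 ≈ 178.3612 mm.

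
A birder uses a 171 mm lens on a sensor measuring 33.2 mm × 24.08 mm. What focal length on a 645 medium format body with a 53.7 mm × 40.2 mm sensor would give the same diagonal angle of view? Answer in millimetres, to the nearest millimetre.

280 mm

Sensor diagonal = √(33.2² + 24.08²) = √1682.0864 ≈ 41.0132 mm.
Sensor diagonal = √(53.7² + 40.2²) = √4499.7300 ≈ 67.0800 mm.
Equal angle of view means equal diagonal/f ratio, so f₂ = f₁ · (diagonal₂/diagonal₁) = 171 × 67.0800/41.0132.
f₂ = 171 × 1.63557 ≈ 279.682 mm.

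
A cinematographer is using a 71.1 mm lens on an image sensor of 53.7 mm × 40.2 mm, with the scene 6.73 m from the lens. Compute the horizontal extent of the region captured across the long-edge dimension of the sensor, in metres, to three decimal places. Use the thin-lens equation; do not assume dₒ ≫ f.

dₒ: 6.73 m = 6730 mm.
Similar triangles through the lens centre give W/dₒ = w/dᵢ; with 1/f = 1/dₒ + 1/dᵢ this gives W = w·(dₒ − f)/f.
W = 53.7 mm × (6730 − 71.1) / 71.1 = 53.7 × 93.6554 ≈ 5029.296 mm = 5.0293 m.

5.029 m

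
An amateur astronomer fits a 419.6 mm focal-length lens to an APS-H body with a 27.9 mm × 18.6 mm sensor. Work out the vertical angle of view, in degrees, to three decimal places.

Angle of view α = 2·arctan(h/2f) with h = 18.6 mm and f = 419.6 mm.
h/2f = 0.02216; arctan(0.02216) ≈ 1.2697°, so α ≈ 2.5394°.

2.539°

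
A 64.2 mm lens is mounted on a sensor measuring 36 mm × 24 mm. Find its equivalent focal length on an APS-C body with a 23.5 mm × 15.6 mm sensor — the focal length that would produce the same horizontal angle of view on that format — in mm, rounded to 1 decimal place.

Equal angle of view means equal width/f ratio, so f₂ = f₁ · (width₂/width₁) = 64.2 × 23.5/36.
f₂ = 64.2 × 0.65278 ≈ 41.908 mm.

41.9 mm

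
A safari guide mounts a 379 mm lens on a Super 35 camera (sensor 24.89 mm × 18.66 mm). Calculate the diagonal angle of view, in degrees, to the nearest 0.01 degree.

Sensor diagonal = √(24.89² + 18.66²) = √967.7077 ≈ 31.1080 mm.
Angle of view α = 2·arctan(d/2f) with d = 31.1080 mm and f = 379 mm.
d/2f = 0.04104; arctan(0.04104) ≈ 2.3501°, so α ≈ 4.7002°.

4.70°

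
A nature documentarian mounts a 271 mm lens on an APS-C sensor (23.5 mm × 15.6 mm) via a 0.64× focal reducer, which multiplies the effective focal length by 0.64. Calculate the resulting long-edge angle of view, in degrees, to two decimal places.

Effective focal length f = 271 × 0.64 = 173.44 mm.
α = 2·arctan(23.5 / (2 × 173.44)) = 2·arctan(0.06775) ≈ 7.7514°.

7.75°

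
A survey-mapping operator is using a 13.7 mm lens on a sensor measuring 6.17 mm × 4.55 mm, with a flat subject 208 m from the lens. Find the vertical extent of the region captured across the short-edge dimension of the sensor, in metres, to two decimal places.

69.08 m

dₒ: 208 m = 208000 mm.
Similar triangles through the lens centre give W/dₒ = h/dᵢ; with 1/f = 1/dₒ + 1/dᵢ this gives W = h·(dₒ − f)/f.
W = 4.55 mm × (208000 − 13.7) / 13.7 = 4.55 × 15181.4818 ≈ 69075.742 mm = 69.0757 m.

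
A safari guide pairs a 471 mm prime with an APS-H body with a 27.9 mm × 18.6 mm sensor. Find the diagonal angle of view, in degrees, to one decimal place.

Sensor diagonal = √(27.9² + 18.6²) = √1124.3700 ≈ 33.5316 mm.
Angle of view α = 2·arctan(d/2f) with d = 33.5316 mm and f = 471 mm.
d/2f = 0.03560; arctan(0.03560) ≈ 2.0387°, so α ≈ 4.0773°.

4.1°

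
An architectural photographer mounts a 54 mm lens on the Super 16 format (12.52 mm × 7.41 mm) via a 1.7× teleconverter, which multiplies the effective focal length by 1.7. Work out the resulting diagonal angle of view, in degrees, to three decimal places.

Effective focal length f = 54 × 1.7 = 91.8 mm.
Sensor diagonal = √(12.52² + 7.41²) = √211.6585 ≈ 14.5485 mm.
α = 2·arctan(14.548 / (2 × 91.8)) = 2·arctan(0.07924) ≈ 9.0613°.

9.061°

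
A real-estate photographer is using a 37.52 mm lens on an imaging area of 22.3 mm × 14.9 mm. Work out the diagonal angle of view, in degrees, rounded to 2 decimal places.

39.33°

Sensor diagonal = √(22.3² + 14.9²) = √719.3000 ≈ 26.8198 mm.
Angle of view α = 2·arctan(d/2f) with d = 26.8198 mm and f = 37.52 mm.
d/2f = 0.35741; arctan(0.35741) ≈ 19.6672°, so α ≈ 39.3344°.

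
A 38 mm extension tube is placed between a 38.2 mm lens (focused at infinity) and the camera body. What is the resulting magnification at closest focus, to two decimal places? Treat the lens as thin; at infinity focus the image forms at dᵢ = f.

The tube moves the image plane from f to f + e, so dᵢ = 38.2 + 38 = 76.2 mm. Focus is achieved when 1/f = 1/dₒ + 1/dᵢ, giving dₒ = 1/(1/f − 1/(f+e)).
Magnification m = dᵢ/dₒ = (f+e)·(1/f − 1/(f+e)) = e/f = 38/38.2 ≈ 0.9948.

0.99×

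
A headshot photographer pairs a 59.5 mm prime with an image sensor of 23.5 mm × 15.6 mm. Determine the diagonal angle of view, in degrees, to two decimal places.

Sensor diagonal = √(23.5² + 15.6²) = √795.6100 ≈ 28.2066 mm.
Angle of view α = 2·arctan(d/2f) with d = 28.2066 mm and f = 59.5 mm.
d/2f = 0.23703; arctan(0.23703) ≈ 13.3347°, so α ≈ 26.6694°.

26.67°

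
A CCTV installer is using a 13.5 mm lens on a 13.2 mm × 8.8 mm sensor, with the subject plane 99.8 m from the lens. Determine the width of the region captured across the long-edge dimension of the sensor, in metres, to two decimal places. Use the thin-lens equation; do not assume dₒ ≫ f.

97.57 m

dₒ: 99.8 m = 99800 mm.
Similar triangles through the lens centre give W/dₒ = w/dᵢ; with 1/f = 1/dₒ + 1/dᵢ this gives W = w·(dₒ − f)/f.
W = 13.2 mm × (99800 − 13.5) / 13.5 = 13.2 × 7391.5926 ≈ 97569.022 mm = 97.569 m.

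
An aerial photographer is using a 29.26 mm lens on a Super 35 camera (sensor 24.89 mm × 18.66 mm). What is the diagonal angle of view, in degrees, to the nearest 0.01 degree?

55.99°

Sensor diagonal = √(24.89² + 18.66²) = √967.7077 ≈ 31.1080 mm.
Angle of view α = 2·arctan(d/2f) with d = 31.1080 mm and f = 29.26 mm.
d/2f = 0.53158; arctan(0.53158) ≈ 27.9942°, so α ≈ 55.9883°.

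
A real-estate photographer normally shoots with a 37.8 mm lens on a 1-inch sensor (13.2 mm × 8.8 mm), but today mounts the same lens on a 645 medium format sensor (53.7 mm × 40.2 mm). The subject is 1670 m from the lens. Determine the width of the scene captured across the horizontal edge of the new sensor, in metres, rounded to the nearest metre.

The focal length stays 37.8 mm; the relevant sensor dimension is now w = 53.7 mm. Object distance dₒ = 1670 m = 1.67e+06 mm.
Thin-lens field width W = w·(dₒ − f)/f = 53.7 × (1.67e+06 − 37.8)/37.8 ≈ 2372406.617 mm = 2372.41 m.

2372 m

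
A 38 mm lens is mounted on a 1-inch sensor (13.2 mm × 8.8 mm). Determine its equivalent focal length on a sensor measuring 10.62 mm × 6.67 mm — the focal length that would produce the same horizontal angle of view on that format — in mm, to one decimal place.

Equal angle of view means equal width/f ratio, so f₂ = f₁ · (width₂/width₁) = 38 × 10.62/13.2.
f₂ = 38 × 0.80455 ≈ 30.573 mm.

30.6 mm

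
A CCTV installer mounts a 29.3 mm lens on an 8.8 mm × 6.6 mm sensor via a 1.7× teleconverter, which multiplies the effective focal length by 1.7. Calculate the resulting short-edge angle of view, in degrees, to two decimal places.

7.58°

Effective focal length f = 29.3 × 1.7 = 49.81 mm.
α = 2·arctan(6.6 / (2 × 49.81)) = 2·arctan(0.06625) ≈ 7.5808°.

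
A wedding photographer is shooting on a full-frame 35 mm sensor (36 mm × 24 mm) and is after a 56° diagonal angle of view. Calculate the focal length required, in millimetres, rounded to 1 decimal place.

Sensor diagonal = √(36² + 24²) = √1872.0000 ≈ 43.2666 mm.
From α = 2·arctan(d/2f) we get f = d / (2·tan(α/2)).
With d = 43.2666 mm and α/2 = 28°, tan(α/2) ≈ 0.53171, so f ≈ 43.2666 / 1.06342 ≈ 40.6863 mm.

40.7 mm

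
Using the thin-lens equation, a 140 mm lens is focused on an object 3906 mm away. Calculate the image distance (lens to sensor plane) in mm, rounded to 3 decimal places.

145.204 mm

1/dᵢ = 1/f − 1/dₒ = 1/140 − 1/3906 = 0.0068868 mm⁻¹.
dᵢ = 1/0.0068868 ≈ 145.2045 mm.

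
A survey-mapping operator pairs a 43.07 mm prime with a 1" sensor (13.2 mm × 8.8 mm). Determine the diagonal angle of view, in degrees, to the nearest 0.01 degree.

Sensor diagonal = √(13.2² + 8.8²) = √251.6800 ≈ 15.8644 mm.
Angle of view α = 2·arctan(d/2f) with d = 15.8644 mm and f = 43.07 mm.
d/2f = 0.18417; arctan(0.18417) ≈ 10.4352°, so α ≈ 20.8705°.

20.87°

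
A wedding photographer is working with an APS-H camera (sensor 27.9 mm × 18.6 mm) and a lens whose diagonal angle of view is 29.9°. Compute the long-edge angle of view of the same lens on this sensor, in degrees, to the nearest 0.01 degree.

25.05°

Sensor diagonal = √(27.9² + 18.6²) = √1124.3700 ≈ 33.5316 mm.
From the diagonal AOV: f = 33.5316 / (2·tan(14.95°)) = 33.5316 / 0.53403 ≈ 62.7900 mm.
Long-edge AOV = 2·arctan(27.9 / (2 × 62.7900)) = 2·arctan(0.22217) ≈ 25.0518°.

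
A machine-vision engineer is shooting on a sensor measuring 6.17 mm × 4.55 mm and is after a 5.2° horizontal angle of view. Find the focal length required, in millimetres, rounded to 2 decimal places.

From α = 2·arctan(w/2f) we get f = w / (2·tan(α/2)).
With w = 6.17 mm and α/2 = 2.6°, tan(α/2) ≈ 0.04541, so f ≈ 6.17 / 0.09082 ≈ 67.9370 mm.

67.94 mm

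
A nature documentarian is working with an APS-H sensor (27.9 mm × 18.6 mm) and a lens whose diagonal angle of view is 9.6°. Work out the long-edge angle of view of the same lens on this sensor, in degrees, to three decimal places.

Sensor diagonal = √(27.9² + 18.6²) = √1124.3700 ≈ 33.5316 mm.
From the diagonal AOV: f = 33.5316 / (2·tan(4.8°)) = 33.5316 / 0.16794 ≈ 199.6587 mm.
Long-edge AOV = 2·arctan(27.9 / (2 × 199.6587)) = 2·arctan(0.06987) ≈ 7.9934°.

7.993°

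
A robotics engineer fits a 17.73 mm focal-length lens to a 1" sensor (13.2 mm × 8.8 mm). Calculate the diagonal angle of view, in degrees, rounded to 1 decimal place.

Sensor diagonal = √(13.2² + 8.8²) = √251.6800 ≈ 15.8644 mm.
Angle of view α = 2·arctan(d/2f) with d = 15.8644 mm and f = 17.73 mm.
d/2f = 0.44739; arctan(0.44739) ≈ 24.1032°, so α ≈ 48.2065°.

48.2°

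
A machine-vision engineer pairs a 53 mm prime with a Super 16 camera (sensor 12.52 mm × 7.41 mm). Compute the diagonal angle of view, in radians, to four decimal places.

Sensor diagonal = √(12.52² + 7.41²) = √211.6585 ≈ 14.5485 mm.
Angle of view α = 2·arctan(d/2f) with d = 14.5485 mm and f = 53 mm.
d/2f = 0.13725; arctan(0.13725) ≈ 0.1364 rad, so α ≈ 0.2728 rad.

0.2728 rad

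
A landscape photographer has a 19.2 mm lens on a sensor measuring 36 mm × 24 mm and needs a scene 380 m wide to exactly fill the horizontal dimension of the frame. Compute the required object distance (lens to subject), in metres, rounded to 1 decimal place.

W: 380 m = 380000 mm.
Magnification m = w/W = dᵢ/dₒ; combined with 1/f = 1/dₒ + 1/dᵢ this gives dₒ = f·(1 + W/w).
dₒ = 19.2 mm × (1 + 380000/36) = 19.2 × 10556.5556 ≈ 202685.867 mm = 202.686 m.

202.7 m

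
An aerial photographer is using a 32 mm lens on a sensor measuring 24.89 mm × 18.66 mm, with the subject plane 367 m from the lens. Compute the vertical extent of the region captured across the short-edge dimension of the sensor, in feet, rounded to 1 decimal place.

702.1 ft

dₒ: 367 m = 367000 mm.
Similar triangles through the lens centre give W/dₒ = h/dᵢ; with 1/f = 1/dₒ + 1/dᵢ this gives W = h·(dₒ − f)/f.
W = 18.66 mm × (367000 − 32) / 32 = 18.66 × 11467.7500 ≈ 213988.215 mm = 213988.215/304.8 ft = 702.061 ft.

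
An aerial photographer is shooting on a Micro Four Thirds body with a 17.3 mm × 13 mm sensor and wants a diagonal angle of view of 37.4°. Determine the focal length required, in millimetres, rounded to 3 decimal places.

Sensor diagonal = √(17.3² + 13²) = √468.2900 ≈ 21.6400 mm.
From α = 2·arctan(d/2f) we get f = d / (2·tan(α/2)).
With d = 21.6400 mm and α/2 = 18.7°, tan(α/2) ≈ 0.33848, so f ≈ 21.6400 / 0.67696 ≈ 31.9663 mm.

31.966 mm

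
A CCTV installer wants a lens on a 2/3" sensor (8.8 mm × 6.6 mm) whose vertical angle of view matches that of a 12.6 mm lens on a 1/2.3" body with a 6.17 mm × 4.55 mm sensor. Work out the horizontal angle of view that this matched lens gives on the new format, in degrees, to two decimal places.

27.07°

Equal vertical AOV ⇒ f₂ = f₁ · 6.6/4.55 = 12.6 × 1.45055 ≈ 18.2769 mm.
Horizontal AOV on the new format = 2·arctan(8.8 / (2 × 18.2769)) = 2·arctan(0.24074) ≈ 27.0717°.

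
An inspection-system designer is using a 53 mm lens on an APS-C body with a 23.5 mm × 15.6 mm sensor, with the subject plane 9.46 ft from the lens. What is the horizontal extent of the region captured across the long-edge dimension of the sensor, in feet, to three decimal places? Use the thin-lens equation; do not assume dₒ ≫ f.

dₒ: 9.46 ft × 304.8 mm/ft = 2883.41 mm.
Similar triangles through the lens centre give W/dₒ = w/dᵢ; with 1/f = 1/dₒ + 1/dᵢ this gives W = w·(dₒ − f)/f.
W = 23.5 mm × (2883.41 − 53) / 53 = 23.5 × 53.4039 ≈ 1254.992 mm = 1254.992/304.8 ft = 4.11743 ft.

4.117 ft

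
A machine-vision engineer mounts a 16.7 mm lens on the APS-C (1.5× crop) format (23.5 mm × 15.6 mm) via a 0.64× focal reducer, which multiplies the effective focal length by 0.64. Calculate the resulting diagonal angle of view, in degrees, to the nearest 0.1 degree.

Effective focal length f = 16.7 × 0.64 = 10.688 mm.
Sensor diagonal = √(23.5² + 15.6²) = √795.6100 ≈ 28.2066 mm.
α = 2·arctan(28.207 / (2 × 10.688)) = 2·arctan(1.31954) ≈ 105.6875°.

105.7°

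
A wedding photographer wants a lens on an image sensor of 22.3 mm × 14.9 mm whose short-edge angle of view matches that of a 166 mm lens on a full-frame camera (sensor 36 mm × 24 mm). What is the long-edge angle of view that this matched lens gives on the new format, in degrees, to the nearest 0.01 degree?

12.35°

Equal short-edge AOV ⇒ f₂ = f₁ · 14.9/24 = 166 × 0.62083 ≈ 103.0583 mm.
Long-edge AOV on the new format = 2·arctan(22.3 / (2 × 103.0583)) = 2·arctan(0.10819) ≈ 12.3498°.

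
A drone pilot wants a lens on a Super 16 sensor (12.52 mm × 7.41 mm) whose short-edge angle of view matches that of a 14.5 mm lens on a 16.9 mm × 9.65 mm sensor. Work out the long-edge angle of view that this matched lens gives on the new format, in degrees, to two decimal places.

58.69°

Equal short-edge AOV ⇒ f₂ = f₁ · 7.41/9.65 = 14.5 × 0.76788 ≈ 11.1342 mm.
Long-edge AOV on the new format = 2·arctan(12.52 / (2 × 11.1342)) = 2·arctan(0.56223) ≈ 58.6922°.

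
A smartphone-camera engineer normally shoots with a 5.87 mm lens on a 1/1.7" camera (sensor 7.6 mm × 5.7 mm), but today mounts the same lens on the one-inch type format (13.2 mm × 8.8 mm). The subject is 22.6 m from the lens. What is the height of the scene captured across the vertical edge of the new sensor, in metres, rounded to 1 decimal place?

The focal length stays 5.87 mm; the relevant sensor dimension is now h = 8.8 mm. Object distance dₒ = 22.6 m = 22600 mm.
Thin-lens field height W = h·(dₒ − f)/f = 8.8 × (22600 − 5.87)/5.87 ≈ 33871.950 mm = 33.8719 m.

33.9 m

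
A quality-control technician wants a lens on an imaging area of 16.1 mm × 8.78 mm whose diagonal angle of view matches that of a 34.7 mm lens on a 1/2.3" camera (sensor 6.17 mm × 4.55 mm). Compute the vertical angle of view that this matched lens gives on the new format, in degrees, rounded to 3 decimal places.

6.055°

Sensor diagonal = √(6.17² + 4.55²) = √58.7714 ≈ 7.6663 mm.
Sensor diagonal = √(16.1² + 8.78²) = √336.2984 ≈ 18.3384 mm.
Equal diagonal AOV ⇒ f₂ = f₁ · 18.3384/7.6663 = 34.7 × 2.39210 ≈ 83.0059 mm.
Vertical AOV on the new format = 2·arctan(8.78 / (2 × 83.0059)) = 2·arctan(0.05289) ≈ 6.0549°.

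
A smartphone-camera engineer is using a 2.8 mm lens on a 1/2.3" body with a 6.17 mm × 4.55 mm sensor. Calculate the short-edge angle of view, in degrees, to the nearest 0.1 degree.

Angle of view α = 2·arctan(h/2f) with h = 4.55 mm and f = 2.8 mm.
h/2f = 0.81250; arctan(0.81250) ≈ 39.0939°, so α ≈ 78.1877°.

78.2°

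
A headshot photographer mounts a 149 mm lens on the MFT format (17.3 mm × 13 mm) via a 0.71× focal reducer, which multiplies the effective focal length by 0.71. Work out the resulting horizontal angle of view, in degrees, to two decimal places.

Effective focal length f = 149 × 0.71 = 105.79 mm.
α = 2·arctan(17.3 / (2 × 105.79)) = 2·arctan(0.08177) ≈ 9.3489°.

9.35°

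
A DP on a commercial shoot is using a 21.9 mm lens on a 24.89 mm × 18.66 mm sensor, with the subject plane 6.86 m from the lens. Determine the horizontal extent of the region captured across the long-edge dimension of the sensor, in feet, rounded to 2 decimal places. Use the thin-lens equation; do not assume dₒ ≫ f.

25.50 ft

dₒ: 6.86 m = 6860 mm.
Similar triangles through the lens centre give W/dₒ = w/dᵢ; with 1/f = 1/dₒ + 1/dᵢ this gives W = w·(dₒ − f)/f.
W = 24.89 mm × (6860 − 21.9) / 21.9 = 24.89 × 312.2420 ≈ 7771.704 mm = 7771.704/304.8 ft = 25.4977 ft.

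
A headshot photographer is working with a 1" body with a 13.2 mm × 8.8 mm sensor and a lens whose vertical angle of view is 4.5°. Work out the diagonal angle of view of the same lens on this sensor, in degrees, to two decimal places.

8.10°

From the vertical AOV: f = 8.8 / (2·tan(2.25°)) = 8.8 / 0.07858 ≈ 111.9875 mm.
Sensor diagonal = √(13.2² + 8.8²) = √251.6800 ≈ 15.8644 mm.
Diagonal AOV = 2·arctan(15.8644 / (2 × 111.9875)) = 2·arctan(0.07083) ≈ 8.1031°.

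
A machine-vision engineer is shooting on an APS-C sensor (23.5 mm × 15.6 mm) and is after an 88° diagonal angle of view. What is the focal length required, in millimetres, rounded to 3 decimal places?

Sensor diagonal = √(23.5² + 15.6²) = √795.6100 ≈ 28.2066 mm.
From α = 2·arctan(d/2f) we get f = d / (2·tan(α/2)).
With d = 28.2066 mm and α/2 = 44°, tan(α/2) ≈ 0.96569, so f ≈ 28.2066 / 1.93138 ≈ 14.6044 mm.

14.604 mm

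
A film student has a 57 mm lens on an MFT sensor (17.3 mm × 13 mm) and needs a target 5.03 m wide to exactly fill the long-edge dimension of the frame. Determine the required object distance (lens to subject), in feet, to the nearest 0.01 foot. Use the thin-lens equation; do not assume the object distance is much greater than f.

W: 5.03 m = 5030 mm.
Magnification m = w/W = dᵢ/dₒ; combined with 1/f = 1/dₒ + 1/dᵢ this gives dₒ = f·(1 + W/w).
dₒ = 57 mm × (1 + 5030/17.3) = 57 × 291.7514 ≈ 16629.832 mm = 16629.832/304.8 ft = 54.5598 ft.

54.56 ft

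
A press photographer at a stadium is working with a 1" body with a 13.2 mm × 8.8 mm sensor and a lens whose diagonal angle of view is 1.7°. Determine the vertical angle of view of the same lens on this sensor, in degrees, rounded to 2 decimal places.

0.94°

Sensor diagonal = √(13.2² + 8.8²) = √251.6800 ≈ 15.8644 mm.
From the diagonal AOV: f = 15.8644 / (2·tan(0.85°)) = 15.8644 / 0.02967 ≈ 534.6459 mm.
Vertical AOV = 2·arctan(8.8 / (2 × 534.6459)) = 2·arctan(0.00823) ≈ 0.9430°.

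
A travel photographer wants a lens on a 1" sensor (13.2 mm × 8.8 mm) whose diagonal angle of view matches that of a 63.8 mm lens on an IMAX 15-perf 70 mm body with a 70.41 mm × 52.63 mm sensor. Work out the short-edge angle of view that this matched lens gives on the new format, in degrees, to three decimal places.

Sensor diagonal = √(70.41² + 52.63²) = √7727.4850 ≈ 87.9061 mm.
Sensor diagonal = √(13.2² + 8.8²) = √251.6800 ≈ 15.8644 mm.
Equal diagonal AOV ⇒ f₂ = f₁ · 15.8644/87.9061 = 63.8 × 0.18047 ≈ 11.5140 mm.
Short-edge AOV on the new format = 2·arctan(8.8 / (2 × 11.5140)) = 2·arctan(0.38214) ≈ 41.8281°.

41.828°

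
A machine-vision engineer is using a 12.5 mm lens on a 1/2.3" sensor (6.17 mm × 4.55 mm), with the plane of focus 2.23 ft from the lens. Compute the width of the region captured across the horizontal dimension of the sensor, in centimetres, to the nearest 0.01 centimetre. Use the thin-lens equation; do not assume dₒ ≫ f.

32.93 cm

dₒ: 2.23 ft × 304.8 mm/ft = 679.70 mm.
Similar triangles through the lens centre give W/dₒ = w/dᵢ; with 1/f = 1/dₒ + 1/dᵢ this gives W = w·(dₒ − f)/f.
W = 6.17 mm × (679.704 − 12.5) / 12.5 = 6.17 × 53.3763 ≈ 329.332 mm = 32.9332 cm.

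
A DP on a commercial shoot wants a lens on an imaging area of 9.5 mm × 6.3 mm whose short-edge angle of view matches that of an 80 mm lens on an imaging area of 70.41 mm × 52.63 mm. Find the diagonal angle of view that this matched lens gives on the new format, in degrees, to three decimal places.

Equal short-edge AOV ⇒ f₂ = f₁ · 6.3/52.63 = 80 × 0.11970 ≈ 9.5763 mm.
Sensor diagonal = √(9.5² + 6.3²) = √129.9400 ≈ 11.3991 mm.
Diagonal AOV on the new format = 2·arctan(11.3991 / (2 × 9.5763)) = 2·arctan(0.59517) ≈ 61.5201°.

61.520°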